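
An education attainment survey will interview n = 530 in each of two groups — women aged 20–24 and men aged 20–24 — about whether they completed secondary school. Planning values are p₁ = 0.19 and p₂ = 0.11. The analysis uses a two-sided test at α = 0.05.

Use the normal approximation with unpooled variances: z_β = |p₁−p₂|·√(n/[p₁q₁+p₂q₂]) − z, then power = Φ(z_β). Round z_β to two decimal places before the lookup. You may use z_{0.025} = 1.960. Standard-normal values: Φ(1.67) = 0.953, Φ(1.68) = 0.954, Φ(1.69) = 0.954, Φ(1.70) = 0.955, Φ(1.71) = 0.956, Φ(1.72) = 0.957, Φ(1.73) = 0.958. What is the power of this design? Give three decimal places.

z_β = |p₁−p₂|·√(n/[p₁q₁+p₂q₂]) − z_{α/2}
    = 0.08 · √(530/0.2518) − 1.960
    = 0.08 · 45.8786 − 1.960
    = 3.6703 − 1.960 = 1.7103 → 1.71
Power = Φ(1.71) = 0.956.

Power ≈ 0.956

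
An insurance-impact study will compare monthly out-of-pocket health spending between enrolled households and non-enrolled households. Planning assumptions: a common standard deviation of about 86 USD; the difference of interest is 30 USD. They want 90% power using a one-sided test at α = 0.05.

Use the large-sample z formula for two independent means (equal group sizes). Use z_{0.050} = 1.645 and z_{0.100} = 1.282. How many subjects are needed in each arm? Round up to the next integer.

n = 141 per group

n = (z_α + z_β)² · (σ₁² + σ₂²) / δ²
  = (1.645 + 1.282)² · (2·86² = 14792) / 30²
  = 8.5673 · 14792 / 900
  = 140.81
Round up → n = 141 per group.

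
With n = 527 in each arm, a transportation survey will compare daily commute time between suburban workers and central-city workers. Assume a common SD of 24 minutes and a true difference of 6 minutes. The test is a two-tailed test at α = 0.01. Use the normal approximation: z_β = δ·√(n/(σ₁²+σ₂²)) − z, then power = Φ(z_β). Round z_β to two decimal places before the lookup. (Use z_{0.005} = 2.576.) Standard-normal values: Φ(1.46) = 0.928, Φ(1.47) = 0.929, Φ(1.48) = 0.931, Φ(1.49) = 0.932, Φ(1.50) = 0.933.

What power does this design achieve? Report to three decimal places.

Power ≈ 0.931

z_β = δ·√(n/(σ₁²+σ₂²)) − z_{α/2}
    = 6 · √(527/1152) − 2.576
    = 6 · 0.67636 − 2.576
    = 4.0582 − 2.576 = 1.4822 → 1.48
Power = Φ(1.48) = 0.931.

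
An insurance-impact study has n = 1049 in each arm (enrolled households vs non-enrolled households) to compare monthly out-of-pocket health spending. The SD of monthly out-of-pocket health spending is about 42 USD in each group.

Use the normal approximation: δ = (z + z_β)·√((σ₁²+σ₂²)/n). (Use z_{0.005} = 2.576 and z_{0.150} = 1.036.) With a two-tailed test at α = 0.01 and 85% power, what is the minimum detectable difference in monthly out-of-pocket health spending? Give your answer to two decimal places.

Minimum detectable difference ≈ 6.62 USD

δ = (z_{α/2} + z_β) · √((σ₁²+σ₂²)/n)
  = (2.576 + 1.036) · √(3528/1049)
  = 3.612 · √3.3632
  = 3.612 · 1.8339
  = 6.6241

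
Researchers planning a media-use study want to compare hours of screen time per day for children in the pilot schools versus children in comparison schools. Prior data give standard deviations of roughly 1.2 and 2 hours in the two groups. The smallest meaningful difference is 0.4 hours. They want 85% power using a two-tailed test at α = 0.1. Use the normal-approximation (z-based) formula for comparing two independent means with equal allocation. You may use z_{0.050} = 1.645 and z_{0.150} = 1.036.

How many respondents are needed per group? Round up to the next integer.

n = (z_{α/2} + z_β)² · (σ₁² + σ₂²) / δ²
  = (1.645 + 1.036)² · (1.2² + 2² = 5.44) / 0.4²
  = 7.1878 · 5.44 / 0.16
  = 244.38
Round up → n = 245 per group.

n = 245 per group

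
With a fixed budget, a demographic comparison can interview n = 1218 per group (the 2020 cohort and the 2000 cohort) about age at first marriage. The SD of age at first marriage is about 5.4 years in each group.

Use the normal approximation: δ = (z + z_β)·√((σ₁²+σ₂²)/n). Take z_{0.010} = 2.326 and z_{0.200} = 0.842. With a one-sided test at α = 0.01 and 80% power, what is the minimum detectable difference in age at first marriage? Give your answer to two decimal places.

Minimum detectable difference ≈ 0.69 years

δ = (z_α + z_β) · √((σ₁²+σ₂²)/n)
  = (2.326 + 0.842) · √(58.32/1218)
  = 3.168 · √0.04788
  = 3.168 · 0.2188
  = 0.6932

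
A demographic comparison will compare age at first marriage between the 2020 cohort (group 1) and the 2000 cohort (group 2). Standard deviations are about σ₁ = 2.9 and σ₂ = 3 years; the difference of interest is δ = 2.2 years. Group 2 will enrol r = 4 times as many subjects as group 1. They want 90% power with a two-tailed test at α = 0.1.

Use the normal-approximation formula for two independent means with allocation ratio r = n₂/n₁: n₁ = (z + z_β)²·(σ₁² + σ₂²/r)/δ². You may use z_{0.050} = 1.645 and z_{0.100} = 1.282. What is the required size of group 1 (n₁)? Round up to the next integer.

n₁ = (z_{α/2} + z_β)² · (σ₁² + σ₂²/r) / δ²
   = (1.645 + 1.282)² · (2.9² + 3²/4) / 2.2²
   = 8.5673 · (8.41 + 2.25) / 4.84
   = 8.5673 · 10.66 / 4.84
   = 18.87
Round up → n₁ = 19; n₂ = r·n₁ = 4 × 19 = 76.

n₁ = 19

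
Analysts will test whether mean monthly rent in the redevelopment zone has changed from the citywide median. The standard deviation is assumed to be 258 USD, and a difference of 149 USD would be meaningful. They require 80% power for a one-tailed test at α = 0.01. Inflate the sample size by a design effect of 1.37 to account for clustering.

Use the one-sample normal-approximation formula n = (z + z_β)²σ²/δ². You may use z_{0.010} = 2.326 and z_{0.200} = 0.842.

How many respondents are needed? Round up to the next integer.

n = 42

n = (z_α + z_β)² · σ² / δ²
  = (2.326 + 0.842)² · 258² / 149²
  = 10.0362 · 66564 / 22201
  = 30.09
Design effect: 1.37 × 30.09 = 41.22.
Round up → n = 42.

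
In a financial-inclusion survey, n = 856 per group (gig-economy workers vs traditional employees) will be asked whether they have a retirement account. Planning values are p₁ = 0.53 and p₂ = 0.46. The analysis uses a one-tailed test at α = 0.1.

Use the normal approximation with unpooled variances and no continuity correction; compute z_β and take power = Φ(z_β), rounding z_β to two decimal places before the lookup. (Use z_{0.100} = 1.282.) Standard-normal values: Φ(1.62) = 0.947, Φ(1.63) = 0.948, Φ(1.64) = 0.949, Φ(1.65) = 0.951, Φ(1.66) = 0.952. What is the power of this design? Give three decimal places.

Power ≈ 0.947

z_β = |p₁−p₂|·√(n/[p₁q₁+p₂q₂]) − z_α
    = 0.07 · √(856/0.4975) − 1.282
    = 0.07 · 41.4802 − 1.282
    = 2.9036 − 1.282 = 1.6216 → 1.62
Power = Φ(1.62) = 0.947.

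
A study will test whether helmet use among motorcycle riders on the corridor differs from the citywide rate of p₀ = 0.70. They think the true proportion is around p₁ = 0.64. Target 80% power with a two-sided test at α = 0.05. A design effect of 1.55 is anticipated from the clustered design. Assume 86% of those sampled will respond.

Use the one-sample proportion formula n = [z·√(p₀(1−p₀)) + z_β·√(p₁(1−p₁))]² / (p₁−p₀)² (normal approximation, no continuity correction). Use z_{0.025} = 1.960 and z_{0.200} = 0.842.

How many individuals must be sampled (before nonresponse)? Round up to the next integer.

n = 850

n = [z_{α/2}·√(p₀q₀) + z_β·√(p₁q₁)]² / (p₁ − p₀)²
  = [1.960·√(0.70·0.30) + 0.842·√(0.64·0.36)]² / (-0.06)²
  = [1.960·0.4583 + 0.842·0.4800]² / 0.0036
  = [1.3023]² / 0.0036
  = 471.14
Design effect: 1.55 × 471.14 = 730.27.
Adjust for 86% response: 730.27 / 0.86 = 849.15.
Round up → n = 850.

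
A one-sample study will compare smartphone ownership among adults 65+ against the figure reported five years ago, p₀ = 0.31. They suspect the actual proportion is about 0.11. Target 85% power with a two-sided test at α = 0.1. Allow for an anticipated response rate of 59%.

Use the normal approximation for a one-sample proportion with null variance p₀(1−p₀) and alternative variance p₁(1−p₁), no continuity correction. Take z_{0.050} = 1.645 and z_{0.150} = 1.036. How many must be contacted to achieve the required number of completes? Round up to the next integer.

n = 50

n = [z_{α/2}·√(p₀q₀) + z_β·√(p₁q₁)]² / (p₁ − p₀)²
  = [1.645·√(0.31·0.69) + 1.036·√(0.11·0.89)]² / (-0.20)²
  = [1.645·0.4625 + 1.036·0.3129]² / 0.0400
  = [1.0850]² / 0.0400
  = 29.43
Adjust for 59% response: 29.43 / 0.59 = 49.88.
Round up → n = 50.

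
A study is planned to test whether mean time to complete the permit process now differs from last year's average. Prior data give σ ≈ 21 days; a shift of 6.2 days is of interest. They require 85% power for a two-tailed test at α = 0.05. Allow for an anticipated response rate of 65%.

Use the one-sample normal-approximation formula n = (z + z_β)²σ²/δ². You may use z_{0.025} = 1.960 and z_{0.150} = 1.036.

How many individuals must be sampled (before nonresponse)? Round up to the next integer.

n = (z_{α/2} + z_β)² · σ² / δ²
  = (1.960 + 1.036)² · 21² / 6.2²
  = 8.9760 · 441 / 38.44
  = 102.98
Adjust for 65% response: 102.98 / 0.65 = 158.43.
Round up → n = 159.

n = 159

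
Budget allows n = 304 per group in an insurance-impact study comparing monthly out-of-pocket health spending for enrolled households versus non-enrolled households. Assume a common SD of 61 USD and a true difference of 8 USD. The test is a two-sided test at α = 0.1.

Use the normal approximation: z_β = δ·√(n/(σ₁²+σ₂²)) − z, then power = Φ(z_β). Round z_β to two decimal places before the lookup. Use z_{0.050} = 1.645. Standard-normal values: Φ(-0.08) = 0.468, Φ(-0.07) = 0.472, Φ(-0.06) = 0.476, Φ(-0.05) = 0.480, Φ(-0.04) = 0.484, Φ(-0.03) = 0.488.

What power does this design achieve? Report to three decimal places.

Power ≈ 0.488

z_β = δ·√(n/(σ₁²+σ₂²)) − z_{α/2}
    = 8 · √(304/7442) − 1.645
    = 8 · 0.20211 − 1.645
    = 1.6169 − 1.645 = -0.0281 → -0.03
Power = Φ(-0.03) = 0.488.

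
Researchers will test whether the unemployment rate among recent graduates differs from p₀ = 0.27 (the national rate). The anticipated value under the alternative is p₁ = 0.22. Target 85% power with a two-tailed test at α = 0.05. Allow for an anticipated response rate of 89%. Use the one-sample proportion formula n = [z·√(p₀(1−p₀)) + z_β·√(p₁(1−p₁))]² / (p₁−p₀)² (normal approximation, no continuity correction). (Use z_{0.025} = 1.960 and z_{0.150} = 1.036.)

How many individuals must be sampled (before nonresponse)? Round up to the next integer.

n = [z_{α/2}·√(p₀q₀) + z_β·√(p₁q₁)]² / (p₁ − p₀)²
  = [1.960·√(0.27·0.73) + 1.036·√(0.22·0.78)]² / (-0.05)²
  = [1.960·0.4440 + 1.036·0.4142]² / 0.0025
  = [1.2993]² / 0.0025
  = 675.29
Adjust for 89% response: 675.29 / 0.89 = 758.76.
Round up → n = 759.

n = 759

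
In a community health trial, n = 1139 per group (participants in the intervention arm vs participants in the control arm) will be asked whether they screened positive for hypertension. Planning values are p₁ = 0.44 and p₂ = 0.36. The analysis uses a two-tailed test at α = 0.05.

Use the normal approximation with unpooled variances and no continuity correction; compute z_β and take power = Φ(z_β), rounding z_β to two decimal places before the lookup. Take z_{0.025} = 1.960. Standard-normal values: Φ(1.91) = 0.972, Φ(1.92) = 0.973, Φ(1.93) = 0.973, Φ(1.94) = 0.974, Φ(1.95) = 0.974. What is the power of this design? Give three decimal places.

z_β = |p₁−p₂|·√(n/[p₁q₁+p₂q₂]) − z_{α/2}
    = 0.08 · √(1139/0.4768) − 1.960
    = 0.08 · 48.8758 − 1.960
    = 3.9101 − 1.960 = 1.9501 → 1.95
Power = Φ(1.95) = 0.974.

Power ≈ 0.974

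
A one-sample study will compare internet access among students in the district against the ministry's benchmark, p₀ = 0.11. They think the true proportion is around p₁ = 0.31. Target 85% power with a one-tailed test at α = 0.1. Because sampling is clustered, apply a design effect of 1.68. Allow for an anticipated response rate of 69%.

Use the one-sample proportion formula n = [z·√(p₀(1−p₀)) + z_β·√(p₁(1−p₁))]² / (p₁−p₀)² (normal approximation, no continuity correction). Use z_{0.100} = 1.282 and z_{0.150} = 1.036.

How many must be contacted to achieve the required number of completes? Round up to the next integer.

n = 48

n = [z_α·√(p₀q₀) + z_β·√(p₁q₁)]² / (p₁ − p₀)²
  = [1.282·√(0.11·0.89) + 1.036·√(0.31·0.69)]² / (0.20)²
  = [1.282·0.3129 + 1.036·0.4625]² / 0.0400
  = [0.8803]² / 0.0400
  = 19.37
Design effect: 1.68 × 19.37 = 32.54.
Adjust for 69% response: 32.54 / 0.69 = 47.17.
Round up → n = 48.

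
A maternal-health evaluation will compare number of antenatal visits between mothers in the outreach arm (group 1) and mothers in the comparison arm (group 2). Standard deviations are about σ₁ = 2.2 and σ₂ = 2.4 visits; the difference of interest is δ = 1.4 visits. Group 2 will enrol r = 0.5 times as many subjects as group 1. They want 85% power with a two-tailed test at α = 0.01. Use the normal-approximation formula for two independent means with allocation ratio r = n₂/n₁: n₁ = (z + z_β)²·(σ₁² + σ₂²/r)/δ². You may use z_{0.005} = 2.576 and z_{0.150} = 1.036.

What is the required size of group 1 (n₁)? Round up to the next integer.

n₁ = 109

n₁ = (z_{α/2} + z_β)² · (σ₁² + σ₂²/r) / δ²
   = (2.576 + 1.036)² · (2.2² + 2.4²/0.5) / 1.4²
   = 13.0465 · (4.84 + 11.52) / 1.96
   = 13.0465 · 16.36 / 1.96
   = 108.90
Round up → n₁ = 109; n₂ = r·n₁ = 0.5 × 109 = 55.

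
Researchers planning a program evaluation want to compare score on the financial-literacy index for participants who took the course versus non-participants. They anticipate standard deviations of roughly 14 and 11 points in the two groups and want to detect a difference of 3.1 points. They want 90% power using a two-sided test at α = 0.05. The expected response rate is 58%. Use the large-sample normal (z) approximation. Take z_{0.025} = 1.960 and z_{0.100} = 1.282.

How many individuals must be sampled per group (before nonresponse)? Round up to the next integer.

n = 598 per group

n = (z_{α/2} + z_β)² · (σ₁² + σ₂²) / δ²
  = (1.960 + 1.282)² · (14² + 11² = 317) / 3.1²
  = 10.5106 · 317 / 9.61
  = 346.71
Adjust for 58% response: 346.71 / 0.58 = 597.77.
Round up → n = 598 per group.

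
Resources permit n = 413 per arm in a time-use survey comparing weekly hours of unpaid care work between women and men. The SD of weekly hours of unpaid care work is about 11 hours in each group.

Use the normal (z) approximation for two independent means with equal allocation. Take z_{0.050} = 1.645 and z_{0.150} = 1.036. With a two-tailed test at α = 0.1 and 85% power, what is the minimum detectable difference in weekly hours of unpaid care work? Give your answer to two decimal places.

δ = (z_{α/2} + z_β) · √((σ₁²+σ₂²)/n)
  = (1.645 + 1.036) · √(242/413)
  = 2.681 · √0.58596
  = 2.681 · 0.7655
  = 2.0522

Minimum detectable difference ≈ 2.05 hours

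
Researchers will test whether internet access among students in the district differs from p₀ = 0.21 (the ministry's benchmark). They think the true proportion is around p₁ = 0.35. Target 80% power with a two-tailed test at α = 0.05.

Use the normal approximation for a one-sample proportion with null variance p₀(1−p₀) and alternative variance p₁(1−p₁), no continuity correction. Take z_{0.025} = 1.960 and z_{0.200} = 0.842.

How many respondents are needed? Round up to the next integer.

n = [z_{α/2}·√(p₀q₀) + z_β·√(p₁q₁)]² / (p₁ − p₀)²
  = [1.960·√(0.21·0.79) + 0.842·√(0.35·0.65)]² / (0.14)²
  = [1.960·0.4073 + 0.842·0.4770]² / 0.0196
  = [1.1999]² / 0.0196
  = 73.46
Round up → n = 74.

n = 74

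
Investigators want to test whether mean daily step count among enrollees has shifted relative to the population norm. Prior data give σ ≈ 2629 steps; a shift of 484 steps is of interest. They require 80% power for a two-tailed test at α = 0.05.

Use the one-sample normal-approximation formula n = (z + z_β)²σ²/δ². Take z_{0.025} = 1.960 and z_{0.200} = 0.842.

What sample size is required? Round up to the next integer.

n = 232

n = (z_{α/2} + z_β)² · σ² / δ²
  = (1.960 + 0.842)² · 2629² / 484²
  = 7.8512 · 6911641 / 234256
  = 231.65
Round up → n = 232.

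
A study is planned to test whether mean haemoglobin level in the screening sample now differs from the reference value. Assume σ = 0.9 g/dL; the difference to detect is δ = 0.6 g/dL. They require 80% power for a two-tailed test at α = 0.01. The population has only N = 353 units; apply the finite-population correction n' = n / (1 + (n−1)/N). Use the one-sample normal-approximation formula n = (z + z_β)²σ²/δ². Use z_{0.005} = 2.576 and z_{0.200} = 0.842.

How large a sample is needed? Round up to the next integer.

n = 25

n = (z_{α/2} + z_β)² · σ² / δ²
  = (2.576 + 0.842)² · 0.9² / 0.6²
  = 11.6827 · 0.81 / 0.36
  = 26.29
Finite-population correction (N = 353): 26.29 / (1 + (26.29 − 1)/353) = 24.53.
Round up → n = 25.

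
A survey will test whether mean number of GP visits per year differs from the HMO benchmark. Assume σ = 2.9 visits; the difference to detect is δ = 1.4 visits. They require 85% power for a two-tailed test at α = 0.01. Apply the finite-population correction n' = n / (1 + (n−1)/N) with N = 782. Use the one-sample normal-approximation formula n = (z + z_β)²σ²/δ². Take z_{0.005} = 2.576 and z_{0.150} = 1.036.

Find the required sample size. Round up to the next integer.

n = (z_{α/2} + z_β)² · σ² / δ²
  = (2.576 + 1.036)² · 2.9² / 1.4²
  = 13.0465 · 8.41 / 1.96
  = 55.98
Finite-population correction (N = 782): 55.98 / (1 + (55.98 − 1)/782) = 52.30.
Round up → n = 53.

n = 53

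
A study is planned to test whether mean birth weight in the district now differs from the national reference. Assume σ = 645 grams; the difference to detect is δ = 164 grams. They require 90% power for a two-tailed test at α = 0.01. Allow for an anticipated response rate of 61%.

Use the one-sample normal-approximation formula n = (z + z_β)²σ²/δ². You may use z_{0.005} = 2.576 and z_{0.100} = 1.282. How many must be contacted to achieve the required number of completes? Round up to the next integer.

n = 378

n = (z_{α/2} + z_β)² · σ² / δ²
  = (2.576 + 1.282)² · 645² / 164²
  = 14.8842 · 416025 / 26896
  = 230.23
Adjust for 61% response: 230.23 / 0.61 = 377.42.
Round up → n = 378.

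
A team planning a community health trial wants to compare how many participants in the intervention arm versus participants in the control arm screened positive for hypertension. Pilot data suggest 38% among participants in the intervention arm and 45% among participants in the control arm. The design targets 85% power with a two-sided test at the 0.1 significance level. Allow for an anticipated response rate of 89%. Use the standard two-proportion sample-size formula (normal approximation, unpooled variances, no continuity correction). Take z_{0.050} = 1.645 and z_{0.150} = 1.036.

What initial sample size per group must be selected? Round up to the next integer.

n = 797 per group

n = (z_{α/2} + z_β)² · [p₁(1−p₁) + p₂(1−p₂)] / (p₁ − p₂)²
  = (1.645 + 1.036)² · (0.38·0.62 + 0.45·0.55) / (-0.07)²
  = (2.681)² · (0.2356 + 0.2475) / 0.0049
  = 7.1878 · 0.4831 / 0.0049
  = 708.65
Adjust for 89% response: 708.65 / 0.89 = 796.24.
Round up → n = 797 per group.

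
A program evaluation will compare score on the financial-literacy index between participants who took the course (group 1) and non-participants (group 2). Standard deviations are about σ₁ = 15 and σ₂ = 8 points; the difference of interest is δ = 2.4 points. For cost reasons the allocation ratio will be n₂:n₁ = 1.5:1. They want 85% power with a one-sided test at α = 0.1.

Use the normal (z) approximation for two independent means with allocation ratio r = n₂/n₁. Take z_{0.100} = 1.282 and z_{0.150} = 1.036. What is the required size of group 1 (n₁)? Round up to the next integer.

n₁ = 250

n₁ = (z_α + z_β)² · (σ₁² + σ₂²/r) / δ²
   = (1.282 + 1.036)² · (15² + 8²/1.5) / 2.4²
   = 5.3731 · (225 + 42.6667) / 5.76
   = 5.3731 · 267.6667 / 5.76
   = 249.69
Round up → n₁ = 250; n₂ = r·n₁ = 1.5 × 250 = 375.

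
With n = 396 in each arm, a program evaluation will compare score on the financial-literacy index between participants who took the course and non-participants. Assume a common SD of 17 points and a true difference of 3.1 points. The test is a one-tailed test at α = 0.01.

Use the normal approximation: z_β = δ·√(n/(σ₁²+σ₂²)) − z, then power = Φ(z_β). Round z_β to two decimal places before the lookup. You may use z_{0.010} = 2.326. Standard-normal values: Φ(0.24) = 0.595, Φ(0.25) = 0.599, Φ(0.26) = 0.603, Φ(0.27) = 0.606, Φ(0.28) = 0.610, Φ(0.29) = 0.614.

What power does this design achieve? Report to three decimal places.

z_β = δ·√(n/(σ₁²+σ₂²)) − z_α
    = 3.1 · √(396/578) − 2.326
    = 3.1 · 0.82772 − 2.326
    = 2.5659 − 2.326 = 0.2399 → 0.24
Power = Φ(0.24) = 0.595.

Power ≈ 0.595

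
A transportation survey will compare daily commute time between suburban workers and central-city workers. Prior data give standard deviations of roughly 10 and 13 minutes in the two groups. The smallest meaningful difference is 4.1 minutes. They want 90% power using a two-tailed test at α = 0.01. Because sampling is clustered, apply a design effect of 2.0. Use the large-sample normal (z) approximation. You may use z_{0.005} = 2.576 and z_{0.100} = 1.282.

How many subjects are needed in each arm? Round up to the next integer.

n = (z_{α/2} + z_β)² · (σ₁² + σ₂²) / δ²
  = (2.576 + 1.282)² · (10² + 13² = 269) / 4.1²
  = 14.8842 · 269 / 16.81
  = 238.18
Design effect: 2.0 × 238.18 = 476.36.
Round up → n = 477 per group.

n = 477 per group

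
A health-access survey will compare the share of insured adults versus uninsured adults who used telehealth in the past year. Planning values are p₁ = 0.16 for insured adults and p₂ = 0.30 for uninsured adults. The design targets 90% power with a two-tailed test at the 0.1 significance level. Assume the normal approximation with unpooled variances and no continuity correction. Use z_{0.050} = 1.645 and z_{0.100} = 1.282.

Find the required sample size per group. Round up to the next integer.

n = 151 per group

n = (z_{α/2} + z_β)² · [p₁(1−p₁) + p₂(1−p₂)] / (p₁ − p₂)²
  = (1.645 + 1.282)² · (0.16·0.84 + 0.30·0.70) / (-0.14)²
  = (2.927)² · (0.1344 + 0.2100) / 0.0196
  = 8.5673 · 0.3444 / 0.0196
  = 150.54
Round up → n = 151 per group.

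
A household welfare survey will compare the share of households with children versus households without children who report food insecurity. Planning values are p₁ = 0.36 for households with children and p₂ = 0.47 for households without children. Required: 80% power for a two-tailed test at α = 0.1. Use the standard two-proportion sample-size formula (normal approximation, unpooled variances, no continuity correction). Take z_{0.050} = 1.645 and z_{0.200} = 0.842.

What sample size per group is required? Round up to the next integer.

n = 246 per group

n = (z_{α/2} + z_β)² · [p₁(1−p₁) + p₂(1−p₂)] / (p₁ − p₂)²
  = (1.645 + 0.842)² · (0.36·0.64 + 0.47·0.53) / (-0.11)²
  = (2.487)² · (0.2304 + 0.2491) / 0.0121
  = 6.1852 · 0.4795 / 0.0121
  = 245.11
Round up → n = 246 per group.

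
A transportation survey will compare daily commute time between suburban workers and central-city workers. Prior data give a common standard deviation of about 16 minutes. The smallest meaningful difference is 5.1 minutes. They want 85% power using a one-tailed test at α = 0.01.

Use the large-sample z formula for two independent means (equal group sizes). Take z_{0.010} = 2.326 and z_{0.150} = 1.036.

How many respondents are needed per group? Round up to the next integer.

n = (z_α + z_β)² · (σ₁² + σ₂²) / δ²
  = (2.326 + 1.036)² · (2·16² = 512) / 5.1²
  = 11.3030 · 512 / 26.01
  = 222.50
Round up → n = 223 per group.

n = 223 per group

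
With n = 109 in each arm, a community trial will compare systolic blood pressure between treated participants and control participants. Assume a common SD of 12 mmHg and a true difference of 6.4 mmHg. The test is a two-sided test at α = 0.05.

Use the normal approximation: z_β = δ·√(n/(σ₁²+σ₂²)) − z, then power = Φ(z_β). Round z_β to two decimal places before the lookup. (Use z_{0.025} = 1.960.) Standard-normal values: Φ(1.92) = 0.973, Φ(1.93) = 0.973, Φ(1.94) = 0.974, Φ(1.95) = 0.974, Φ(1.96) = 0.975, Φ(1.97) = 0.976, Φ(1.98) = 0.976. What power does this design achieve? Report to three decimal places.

z_β = δ·√(n/(σ₁²+σ₂²)) − z_{α/2}
    = 6.4 · √(109/288) − 1.960
    = 6.4 · 0.61520 − 1.960
    = 3.9373 − 1.960 = 1.9773 → 1.98
Power = Φ(1.98) = 0.976.

Power ≈ 0.976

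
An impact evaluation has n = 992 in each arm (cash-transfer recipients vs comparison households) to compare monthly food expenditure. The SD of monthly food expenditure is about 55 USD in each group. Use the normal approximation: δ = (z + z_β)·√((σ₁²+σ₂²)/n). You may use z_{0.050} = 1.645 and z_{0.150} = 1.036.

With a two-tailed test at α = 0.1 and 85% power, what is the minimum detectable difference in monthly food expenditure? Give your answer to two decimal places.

Minimum detectable difference ≈ 6.62 USD

δ = (z_{α/2} + z_β) · √((σ₁²+σ₂²)/n)
  = (1.645 + 1.036) · √(6050/992)
  = 2.681 · √6.0988
  = 2.681 · 2.4696
  = 6.6209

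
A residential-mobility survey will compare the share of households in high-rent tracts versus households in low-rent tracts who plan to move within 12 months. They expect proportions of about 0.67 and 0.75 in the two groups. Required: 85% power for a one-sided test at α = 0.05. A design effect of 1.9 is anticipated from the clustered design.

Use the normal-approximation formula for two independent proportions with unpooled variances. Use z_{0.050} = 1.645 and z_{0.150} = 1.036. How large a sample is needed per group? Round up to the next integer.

n = (z_α + z_β)² · [p₁(1−p₁) + p₂(1−p₂)] / (p₁ − p₂)²
  = (1.645 + 1.036)² · (0.67·0.33 + 0.75·0.25) / (-0.08)²
  = (2.681)² · (0.2211 + 0.1875) / 0.0064
  = 7.1878 · 0.4086 / 0.0064
  = 458.89
Design effect: 1.9 × 458.89 = 871.90.
Round up → n = 872 per group.

n = 872 per group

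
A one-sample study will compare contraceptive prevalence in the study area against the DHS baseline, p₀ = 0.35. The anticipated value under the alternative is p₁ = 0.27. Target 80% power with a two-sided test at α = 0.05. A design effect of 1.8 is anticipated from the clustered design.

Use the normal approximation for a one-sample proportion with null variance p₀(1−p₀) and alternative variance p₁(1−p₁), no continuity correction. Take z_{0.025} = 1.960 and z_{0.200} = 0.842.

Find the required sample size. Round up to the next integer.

n = 482

n = [z_{α/2}·√(p₀q₀) + z_β·√(p₁q₁)]² / (p₁ − p₀)²
  = [1.960·√(0.35·0.65) + 0.842·√(0.27·0.73)]² / (-0.08)²
  = [1.960·0.4770 + 0.842·0.4440]² / 0.0064
  = [1.3087]² / 0.0064
  = 267.60
Design effect: 1.8 × 267.60 = 481.68.
Round up → n = 482.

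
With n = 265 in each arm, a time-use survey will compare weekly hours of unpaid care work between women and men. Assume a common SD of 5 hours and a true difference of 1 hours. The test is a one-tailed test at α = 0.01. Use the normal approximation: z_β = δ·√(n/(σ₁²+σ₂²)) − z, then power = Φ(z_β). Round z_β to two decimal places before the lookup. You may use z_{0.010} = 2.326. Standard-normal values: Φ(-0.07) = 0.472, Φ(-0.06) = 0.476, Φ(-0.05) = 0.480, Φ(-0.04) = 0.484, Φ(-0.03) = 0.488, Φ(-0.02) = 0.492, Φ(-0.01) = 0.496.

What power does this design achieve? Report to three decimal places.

Power ≈ 0.492

z_β = δ·√(n/(σ₁²+σ₂²)) − z_α
    = 1 · √(265/50) − 2.326
    = 1 · 2.30217 − 2.326
    = 2.3022 − 2.326 = -0.0238 → -0.02
Power = Φ(-0.02) = 0.492.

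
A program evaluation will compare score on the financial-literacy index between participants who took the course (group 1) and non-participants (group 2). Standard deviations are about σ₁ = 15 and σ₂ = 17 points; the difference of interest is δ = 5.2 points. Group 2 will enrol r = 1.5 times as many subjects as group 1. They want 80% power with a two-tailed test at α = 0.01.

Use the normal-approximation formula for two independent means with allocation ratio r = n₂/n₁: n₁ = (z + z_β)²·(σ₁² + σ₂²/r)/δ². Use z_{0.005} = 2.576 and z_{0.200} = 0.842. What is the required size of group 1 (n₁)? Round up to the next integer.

n₁ = 181

n₁ = (z_{α/2} + z_β)² · (σ₁² + σ₂²/r) / δ²
   = (2.576 + 0.842)² · (15² + 17²/1.5) / 5.2²
   = 11.6827 · (225 + 192.6667) / 27.04
   = 11.6827 · 417.6667 / 27.04
   = 180.45
Round up → n₁ = 181; n₂ = r·n₁ = 1.5 × 181 = 272.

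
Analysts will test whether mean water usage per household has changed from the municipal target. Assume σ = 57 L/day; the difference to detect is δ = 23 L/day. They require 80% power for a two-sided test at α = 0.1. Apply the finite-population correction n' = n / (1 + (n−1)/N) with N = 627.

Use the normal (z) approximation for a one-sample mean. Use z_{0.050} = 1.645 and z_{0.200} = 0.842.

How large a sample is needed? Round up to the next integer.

n = 36

n = (z_{α/2} + z_β)² · σ² / δ²
  = (1.645 + 0.842)² · 57² / 23²
  = 6.1852 · 3249 / 529
  = 37.99
Finite-population correction (N = 627): 37.99 / (1 + (37.99 − 1)/627) = 35.87.
Round up → n = 36.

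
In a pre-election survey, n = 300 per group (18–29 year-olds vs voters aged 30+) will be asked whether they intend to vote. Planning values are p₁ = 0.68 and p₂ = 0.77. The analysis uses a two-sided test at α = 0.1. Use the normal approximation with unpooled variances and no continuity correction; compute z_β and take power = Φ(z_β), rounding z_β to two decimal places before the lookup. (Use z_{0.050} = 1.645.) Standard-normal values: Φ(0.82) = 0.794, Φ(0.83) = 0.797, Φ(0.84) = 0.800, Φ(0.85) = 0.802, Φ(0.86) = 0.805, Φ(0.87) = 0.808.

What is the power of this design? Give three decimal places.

Power ≈ 0.800

z_β = |p₁−p₂|·√(n/[p₁q₁+p₂q₂]) − z_{α/2}
    = 0.09 · √(300/0.3947) − 1.645
    = 0.09 · 27.5694 − 1.645
    = 2.4812 − 1.645 = 0.8362 → 0.84
Power = Φ(0.84) = 0.800.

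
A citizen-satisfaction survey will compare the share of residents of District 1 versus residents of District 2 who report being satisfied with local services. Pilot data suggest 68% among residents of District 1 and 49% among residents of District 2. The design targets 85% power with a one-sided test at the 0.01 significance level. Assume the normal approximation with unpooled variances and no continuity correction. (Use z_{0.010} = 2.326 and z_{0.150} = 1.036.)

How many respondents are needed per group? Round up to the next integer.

n = (z_α + z_β)² · [p₁(1−p₁) + p₂(1−p₂)] / (p₁ − p₂)²
  = (2.326 + 1.036)² · (0.68·0.32 + 0.49·0.51) / (0.19)²
  = (3.362)² · (0.2176 + 0.2499) / 0.0361
  = 11.3030 · 0.4675 / 0.0361
  = 146.38
Round up → n = 147 per group.

n = 147 per group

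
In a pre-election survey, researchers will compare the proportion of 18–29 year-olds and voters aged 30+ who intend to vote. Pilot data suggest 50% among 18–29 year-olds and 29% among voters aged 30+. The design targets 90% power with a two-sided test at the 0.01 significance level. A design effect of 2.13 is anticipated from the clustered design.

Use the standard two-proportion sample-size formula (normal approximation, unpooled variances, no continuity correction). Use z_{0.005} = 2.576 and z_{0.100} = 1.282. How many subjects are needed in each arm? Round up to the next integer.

n = 328 per group

n = (z_{α/2} + z_β)² · [p₁(1−p₁) + p₂(1−p₂)] / (p₁ − p₂)²
  = (2.576 + 1.282)² · (0.50·0.50 + 0.29·0.71) / (0.21)²
  = (3.858)² · (0.2500 + 0.2059) / 0.0441
  = 14.8842 · 0.4559 / 0.0441
  = 153.87
Design effect: 2.13 × 153.87 = 327.74.
Round up → n = 328 per group.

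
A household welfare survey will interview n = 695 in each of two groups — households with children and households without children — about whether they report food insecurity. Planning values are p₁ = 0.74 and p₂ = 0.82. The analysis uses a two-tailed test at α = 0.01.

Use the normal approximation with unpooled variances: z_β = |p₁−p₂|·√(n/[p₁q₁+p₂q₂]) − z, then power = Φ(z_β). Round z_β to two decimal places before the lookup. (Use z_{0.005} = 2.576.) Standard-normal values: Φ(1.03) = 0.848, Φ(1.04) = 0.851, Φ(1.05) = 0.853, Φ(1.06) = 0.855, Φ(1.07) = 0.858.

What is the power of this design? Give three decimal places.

z_β = |p₁−p₂|·√(n/[p₁q₁+p₂q₂]) − z_{α/2}
    = 0.08 · √(695/0.3400) − 2.576
    = 0.08 · 45.2119 − 2.576
    = 3.6170 − 2.576 = 1.0410 → 1.04
Power = Φ(1.04) = 0.851.

Power ≈ 0.851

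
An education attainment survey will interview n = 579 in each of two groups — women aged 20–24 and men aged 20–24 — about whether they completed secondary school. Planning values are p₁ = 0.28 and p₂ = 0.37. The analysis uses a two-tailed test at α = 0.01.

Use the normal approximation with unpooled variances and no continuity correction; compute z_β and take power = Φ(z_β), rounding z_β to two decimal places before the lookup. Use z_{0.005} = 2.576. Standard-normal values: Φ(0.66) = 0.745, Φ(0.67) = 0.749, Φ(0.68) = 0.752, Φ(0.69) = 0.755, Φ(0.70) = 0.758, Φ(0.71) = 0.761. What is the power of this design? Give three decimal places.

z_β = |p₁−p₂|·√(n/[p₁q₁+p₂q₂]) − z_{α/2}
    = 0.09 · √(579/0.4347) − 2.576
    = 0.09 · 36.4959 − 2.576
    = 3.2846 − 2.576 = 0.7086 → 0.71
Power = Φ(0.71) = 0.761.

Power ≈ 0.761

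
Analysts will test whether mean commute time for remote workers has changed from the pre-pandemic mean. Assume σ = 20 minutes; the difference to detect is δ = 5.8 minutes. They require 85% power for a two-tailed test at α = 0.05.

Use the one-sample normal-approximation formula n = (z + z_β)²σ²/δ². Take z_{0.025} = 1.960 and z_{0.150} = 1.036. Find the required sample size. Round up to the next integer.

n = (z_{α/2} + z_β)² · σ² / δ²
  = (1.960 + 1.036)² · 20² / 5.8²
  = 8.9760 · 400 / 33.64
  = 106.73
Round up → n = 107.

n = 107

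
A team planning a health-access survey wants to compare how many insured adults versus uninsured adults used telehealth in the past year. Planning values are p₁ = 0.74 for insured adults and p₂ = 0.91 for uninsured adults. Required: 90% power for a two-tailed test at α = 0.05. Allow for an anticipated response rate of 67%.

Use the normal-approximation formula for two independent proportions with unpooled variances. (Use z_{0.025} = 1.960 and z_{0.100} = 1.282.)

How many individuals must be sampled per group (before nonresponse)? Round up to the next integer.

n = 149 per group

n = (z_{α/2} + z_β)² · [p₁(1−p₁) + p₂(1−p₂)] / (p₁ − p₂)²
  = (1.960 + 1.282)² · (0.74·0.26 + 0.91·0.09) / (-0.17)²
  = (3.242)² · (0.1924 + 0.0819) / 0.0289
  = 10.5106 · 0.2743 / 0.0289
  = 99.76
Adjust for 67% response: 99.76 / 0.67 = 148.89.
Round up → n = 149 per group.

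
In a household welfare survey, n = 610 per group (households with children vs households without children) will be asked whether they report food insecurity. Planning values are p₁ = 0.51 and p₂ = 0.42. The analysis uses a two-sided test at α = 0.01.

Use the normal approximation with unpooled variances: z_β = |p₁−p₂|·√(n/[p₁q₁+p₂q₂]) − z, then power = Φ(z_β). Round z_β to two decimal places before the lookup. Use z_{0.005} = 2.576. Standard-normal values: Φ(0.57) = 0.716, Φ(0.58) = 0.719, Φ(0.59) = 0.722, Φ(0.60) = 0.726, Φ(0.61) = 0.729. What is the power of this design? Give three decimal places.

z_β = |p₁−p₂|·√(n/[p₁q₁+p₂q₂]) − z_{α/2}
    = 0.09 · √(610/0.4935) − 2.576
    = 0.09 · 35.1578 − 2.576
    = 3.1642 − 2.576 = 0.5882 → 0.59
Power = Φ(0.59) = 0.722.

Power ≈ 0.722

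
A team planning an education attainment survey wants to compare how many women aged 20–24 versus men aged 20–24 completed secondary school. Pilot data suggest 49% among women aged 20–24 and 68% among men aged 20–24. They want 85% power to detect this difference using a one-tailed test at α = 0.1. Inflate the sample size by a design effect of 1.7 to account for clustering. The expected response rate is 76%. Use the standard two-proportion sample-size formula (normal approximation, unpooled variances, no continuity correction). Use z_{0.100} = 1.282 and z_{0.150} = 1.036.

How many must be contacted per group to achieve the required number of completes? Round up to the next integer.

n = 156 per group

n = (z_α + z_β)² · [p₁(1−p₁) + p₂(1−p₂)] / (p₁ − p₂)²
  = (1.282 + 1.036)² · (0.49·0.51 + 0.68·0.32) / (-0.19)²
  = (2.318)² · (0.2499 + 0.2176) / 0.0361
  = 5.3731 · 0.4675 / 0.0361
  = 69.58
Design effect: 1.7 × 69.58 = 118.29.
Adjust for 76% response: 118.29 / 0.76 = 155.65.
Round up → n = 156 per group.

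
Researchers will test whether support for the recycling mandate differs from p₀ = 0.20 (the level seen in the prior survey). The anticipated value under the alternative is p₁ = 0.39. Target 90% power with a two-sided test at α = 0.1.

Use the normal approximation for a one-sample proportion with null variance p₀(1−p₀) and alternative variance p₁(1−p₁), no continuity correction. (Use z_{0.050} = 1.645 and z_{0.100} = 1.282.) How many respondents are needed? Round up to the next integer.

n = [z_{α/2}·√(p₀q₀) + z_β·√(p₁q₁)]² / (p₁ − p₀)²
  = [1.645·√(0.20·0.80) + 1.282·√(0.39·0.61)]² / (0.19)²
  = [1.645·0.4000 + 1.282·0.4877]² / 0.0361
  = [1.2833]² / 0.0361
  = 45.62
Round up → n = 46.

n = 46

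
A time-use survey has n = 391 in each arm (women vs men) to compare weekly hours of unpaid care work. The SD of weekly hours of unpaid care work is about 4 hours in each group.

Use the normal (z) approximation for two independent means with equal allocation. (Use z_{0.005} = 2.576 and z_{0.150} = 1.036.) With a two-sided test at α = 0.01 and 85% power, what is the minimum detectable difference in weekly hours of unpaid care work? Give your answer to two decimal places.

δ = (z_{α/2} + z_β) · √((σ₁²+σ₂²)/n)
  = (2.576 + 1.036) · √(32/391)
  = 3.612 · √0.08184
  = 3.612 · 0.2861
  = 1.0333

Minimum detectable difference ≈ 1.03 hours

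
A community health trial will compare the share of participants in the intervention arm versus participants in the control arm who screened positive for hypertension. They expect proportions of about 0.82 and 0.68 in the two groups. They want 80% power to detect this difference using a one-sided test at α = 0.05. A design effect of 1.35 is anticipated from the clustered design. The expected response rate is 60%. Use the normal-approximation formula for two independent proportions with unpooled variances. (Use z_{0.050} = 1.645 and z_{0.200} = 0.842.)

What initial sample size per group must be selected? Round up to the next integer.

n = 260 per group

n = (z_α + z_β)² · [p₁(1−p₁) + p₂(1−p₂)] / (p₁ − p₂)²
  = (1.645 + 0.842)² · (0.82·0.18 + 0.68·0.32) / (0.14)²
  = (2.487)² · (0.1476 + 0.2176) / 0.0196
  = 6.1852 · 0.3652 / 0.0196
  = 115.25
Design effect: 1.35 × 115.25 = 155.58.
Adjust for 60% response: 155.58 / 0.60 = 259.30.
Round up → n = 260 per group.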